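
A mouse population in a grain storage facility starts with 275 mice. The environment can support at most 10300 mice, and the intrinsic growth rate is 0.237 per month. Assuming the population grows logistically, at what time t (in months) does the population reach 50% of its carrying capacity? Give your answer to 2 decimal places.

A = (K − N₀)/N₀ = (10300 − 275)/275 = 36.455.
Solve 10300/(1 + 36.455·e^(−0.237t)) = 5150: 1 + 36.455·e^(−0.237t) = 2, so e^(−0.237t) = 0.0274314.
−0.237·t = ln(0.0274314) = -3.5961, so t = 3.5961/0.237 = 15.173.

15.17 months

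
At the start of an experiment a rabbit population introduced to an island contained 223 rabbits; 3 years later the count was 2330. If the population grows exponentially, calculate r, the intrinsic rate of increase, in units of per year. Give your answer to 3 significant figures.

0.782 per year

From N(t) = N₀·e^(rt): e^(r·3) = 2330/223 = 10.448.
r·3 = ln(10.448) = 2.3465, so r = 2.3465/3 = 0.78215.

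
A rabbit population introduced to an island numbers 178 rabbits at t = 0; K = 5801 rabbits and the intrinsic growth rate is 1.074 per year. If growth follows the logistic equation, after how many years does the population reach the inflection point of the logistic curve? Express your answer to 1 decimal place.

Logistic growth is fastest at N = K/2 = 2900.5.
A = (K − N₀)/N₀ = 31.59. Set K/(1 + A·e^(−rt)) = K/2 → A·e^(−rt) = 1.
e^(−1.074t) = 1/31.59 = 0.0316557, so t = ln(31.59)/1.074 = 3.4528/1.074 = 3.2149.

3.2 years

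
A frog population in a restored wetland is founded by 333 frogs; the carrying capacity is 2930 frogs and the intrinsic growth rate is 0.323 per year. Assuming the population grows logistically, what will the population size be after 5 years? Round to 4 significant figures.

1149 frogs

A = (K − N₀)/N₀ = (2930 − 333)/333 = 7.7988.
N(t) = K/(1 + A·e^(−rt)) = 2930/(1 + 7.7988×e^(−0.323×5)).
e^(−1.615) = 0.19889; denominator = 1 + 7.7988×0.19889 = 2.5511.
N = 2930/2.5511 = 1148.52.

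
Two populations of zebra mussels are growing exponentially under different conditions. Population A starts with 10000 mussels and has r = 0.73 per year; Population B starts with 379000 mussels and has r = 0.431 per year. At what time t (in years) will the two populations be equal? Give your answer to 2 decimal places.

Set 10000·e^(0.73t) = 379000·e^(0.431t).
e^((0.73 − 0.431)t) = 379000/10000 → e^(0.299·t) = 37.9.
0.299·t = ln(37.9) = 3.635, so t = 3.635/0.299 = 12.157.

12.16 years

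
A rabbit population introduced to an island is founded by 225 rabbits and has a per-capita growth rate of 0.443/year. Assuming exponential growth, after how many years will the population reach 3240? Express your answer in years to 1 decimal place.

Set N₀·e^(rt) = 3240: e^(0.443·t) = 3240/225 = 14.4.
0.443·t = ln(14.4) = 2.6672, so t = 2.6672/0.443 = 6.0208.

6.0 years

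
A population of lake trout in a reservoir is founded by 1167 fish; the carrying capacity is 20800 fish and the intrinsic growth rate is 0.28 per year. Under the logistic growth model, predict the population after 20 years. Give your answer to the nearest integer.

A = (K − N₀)/N₀ = (20800 − 1167)/1167 = 16.823.
N(t) = K/(1 + A·e^(−rt)) = 20800/(1 + 16.823×e^(−0.28×20)).
e^(−5.6) = 0.0036979; denominator = 1 + 16.823×0.0036979 = 1.0622.
N = 20800/1.0622 = 19581.8.

19582 fish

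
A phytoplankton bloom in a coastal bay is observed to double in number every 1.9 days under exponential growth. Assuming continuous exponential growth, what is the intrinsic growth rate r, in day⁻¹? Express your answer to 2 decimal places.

0.36 per day

r = ln(2)/t_d = 0.6931/1.9 = 0.36481.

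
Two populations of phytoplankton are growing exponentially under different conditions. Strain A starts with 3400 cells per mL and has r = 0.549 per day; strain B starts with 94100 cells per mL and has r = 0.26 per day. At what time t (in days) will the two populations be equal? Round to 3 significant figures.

Set 3400·e^(0.549t) = 94100·e^(0.26t).
e^((0.549 − 0.26)t) = 94100/3400 → e^(0.289·t) = 27.676.
0.289·t = ln(27.676) = 3.3206, so t = 3.3206/0.289 = 11.49.

11.5 days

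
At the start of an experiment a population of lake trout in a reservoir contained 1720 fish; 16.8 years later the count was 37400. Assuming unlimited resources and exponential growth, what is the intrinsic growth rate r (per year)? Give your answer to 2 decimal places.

0.18 per year

From N(t) = N₀·e^(rt): e^(r·16.8) = 37400/1720 = 21.744.
r·16.8 = ln(21.744) = 3.0793, so r = 3.0793/16.8 = 0.18329.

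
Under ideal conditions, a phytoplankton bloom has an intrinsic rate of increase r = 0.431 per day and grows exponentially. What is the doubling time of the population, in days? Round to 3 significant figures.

1.61 days

Doubling time t_d = ln(2)/r = 0.6931/0.431 = 1.6082.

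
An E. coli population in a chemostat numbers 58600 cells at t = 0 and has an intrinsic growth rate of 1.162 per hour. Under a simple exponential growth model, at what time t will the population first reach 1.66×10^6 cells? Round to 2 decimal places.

Set N₀·e^(rt) = 1.66×10^6: e^(1.162·t) = 1.66×10^6/58600 = 28.328.
1.162·t = ln(28.328) = 3.3438, so t = 3.3438/1.162 = 2.8777.

2.88 hours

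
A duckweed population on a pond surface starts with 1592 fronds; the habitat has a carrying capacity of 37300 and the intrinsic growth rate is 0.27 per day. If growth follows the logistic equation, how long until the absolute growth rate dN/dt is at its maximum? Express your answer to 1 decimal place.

Logistic growth is fastest at N = K/2 = 18650.
A = (K − N₀)/N₀ = 22.43. Set K/(1 + A·e^(−rt)) = K/2 → A·e^(−rt) = 1.
e^(−0.27t) = 1/22.43 = 0.0445838, so t = ln(22.43)/0.27 = 3.1104/0.27 = 11.52.

11.5 days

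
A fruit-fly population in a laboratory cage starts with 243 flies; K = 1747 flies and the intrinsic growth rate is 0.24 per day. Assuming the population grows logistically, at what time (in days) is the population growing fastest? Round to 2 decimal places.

7.60 days

Logistic growth is fastest at N = K/2 = 873.5.
A = (K − N₀)/N₀ = 6.1893. Set K/(1 + A·e^(−rt)) = K/2 → A·e^(−rt) = 1.
e^(−0.24t) = 1/6.1893 = 0.161569, so t = ln(6.1893)/0.24 = 1.8228/0.24 = 7.5951.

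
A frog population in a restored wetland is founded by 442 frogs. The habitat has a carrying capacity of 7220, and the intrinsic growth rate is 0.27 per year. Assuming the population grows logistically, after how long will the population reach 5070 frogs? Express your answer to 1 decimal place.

13.3 years

A = (K − N₀)/N₀ = (7220 − 442)/442 = 15.335.
Solve 7220/(1 + 15.335·e^(−0.27t)) = 5070: 1 + 15.335·e^(−0.27t) = 1.4241, so e^(−0.27t) = 0.0276536.
−0.27·t = ln(0.0276536) = -3.588, so t = 3.588/0.27 = 13.289.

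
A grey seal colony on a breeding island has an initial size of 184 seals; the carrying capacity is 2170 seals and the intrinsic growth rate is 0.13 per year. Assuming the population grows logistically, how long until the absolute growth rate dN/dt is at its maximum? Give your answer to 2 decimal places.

18.30 years

Logistic growth is fastest at N = K/2 = 1085.
A = (K − N₀)/N₀ = 10.793. Set K/(1 + A·e^(−rt)) = K/2 → A·e^(−rt) = 1.
e^(−0.13t) = 1/10.793 = 0.0926485, so t = ln(10.793)/0.13 = 2.3789/0.13 = 18.3.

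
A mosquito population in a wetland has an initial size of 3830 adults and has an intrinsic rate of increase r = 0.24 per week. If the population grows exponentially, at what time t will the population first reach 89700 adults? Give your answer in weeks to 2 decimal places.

Set N₀·e^(rt) = 89700: e^(0.24·t) = 89700/3830 = 23.42.
0.24·t = ln(23.42) = 3.1536, so t = 3.1536/0.24 = 13.14.

13.14 weeks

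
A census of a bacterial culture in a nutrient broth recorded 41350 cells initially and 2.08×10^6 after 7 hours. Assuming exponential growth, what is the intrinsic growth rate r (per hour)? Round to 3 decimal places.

0.560 per hour

From N(t) = N₀·e^(rt): e^(r·7) = 2.08×10^6/41350 = 50.302.
r·7 = ln(50.302) = 3.9181, so r = 3.9181/7 = 0.55972.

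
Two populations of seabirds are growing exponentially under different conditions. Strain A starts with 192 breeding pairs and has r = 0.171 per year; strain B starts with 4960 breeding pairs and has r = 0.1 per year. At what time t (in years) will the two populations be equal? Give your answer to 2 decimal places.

45.80 years

Set 192·e^(0.171t) = 4960·e^(0.1t).
e^((0.171 − 0.1)t) = 4960/192 → e^(0.071·t) = 25.833.
0.071·t = ln(25.833) = 3.2517, so t = 3.2517/0.071 = 45.798.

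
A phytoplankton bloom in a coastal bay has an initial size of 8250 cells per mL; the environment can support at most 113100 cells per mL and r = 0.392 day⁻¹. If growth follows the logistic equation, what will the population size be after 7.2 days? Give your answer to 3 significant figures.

A = (K − N₀)/N₀ = (113100 − 8250)/8250 = 12.709.
N(t) = K/(1 + A·e^(−rt)) = 113100/(1 + 12.709×e^(−0.392×7.2)).
e^(−2.822) = 0.059463; denominator = 1 + 12.709×0.059463 = 1.7557.
N = 113100/1.7557 = 64418.

64400 cells per mL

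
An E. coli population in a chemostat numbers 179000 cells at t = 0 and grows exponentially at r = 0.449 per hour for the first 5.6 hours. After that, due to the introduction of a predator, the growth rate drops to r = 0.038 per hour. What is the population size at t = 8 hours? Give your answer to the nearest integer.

2423543 cells

Phase 1: N(5.6) = 179000·e^(0.449×5.6) = 179000·e^2.514 = 2.212295×10^6.
Phase 2 runs for 8 − 5.6 = 2.4 hours at r = 0.038.
N(8) = 2.212295×10^6·e^(0.038×2.4) = 2.212295×10^6·e^0.0912 = 2.423543×10^6.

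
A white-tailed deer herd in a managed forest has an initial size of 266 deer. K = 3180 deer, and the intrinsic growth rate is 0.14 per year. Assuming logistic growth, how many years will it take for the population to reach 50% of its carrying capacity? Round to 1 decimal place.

A = (K − N₀)/N₀ = (3180 − 266)/266 = 10.955.
Solve 3180/(1 + 10.955·e^(−0.14t)) = 1590: 1 + 10.955·e^(−0.14t) = 2, so e^(−0.14t) = 0.0912835.
−0.14·t = ln(0.0912835) = -2.3938, so t = 2.3938/0.14 = 17.098.

17.1 years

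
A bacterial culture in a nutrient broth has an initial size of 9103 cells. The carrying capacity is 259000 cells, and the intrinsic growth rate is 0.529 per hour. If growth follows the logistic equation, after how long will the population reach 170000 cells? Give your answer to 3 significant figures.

7.49 hours

A = (K − N₀)/N₀ = (259000 − 9103)/9103 = 27.452.
Solve 259000/(1 + 27.452·e^(−0.529t)) = 170000: 1 + 27.452·e^(−0.529t) = 1.5235, so e^(−0.529t) = 0.0190706.
−0.529·t = ln(0.0190706) = -3.9596, so t = 3.9596/0.529 = 7.4851.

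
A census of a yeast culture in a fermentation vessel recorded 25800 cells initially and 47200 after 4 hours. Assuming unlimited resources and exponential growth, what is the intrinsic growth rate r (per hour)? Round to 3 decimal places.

From N(t) = N₀·e^(rt): e^(r·4) = 47200/25800 = 1.8295.
r·4 = ln(1.8295) = 0.60402, so r = 0.60402/4 = 0.151.

0.151 per hour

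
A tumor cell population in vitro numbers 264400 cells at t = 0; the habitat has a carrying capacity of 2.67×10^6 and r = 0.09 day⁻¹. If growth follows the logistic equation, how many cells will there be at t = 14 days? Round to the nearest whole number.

745648 cells

A = (K − N₀)/N₀ = (2.67×10^6 − 264400)/264400 = 9.0983.
N(t) = K/(1 + A·e^(−rt)) = 2.67×10^6/(1 + 9.0983×e^(−0.09×14)).
e^(−1.26) = 0.28365; denominator = 1 + 9.0983×0.28365 = 3.5808.
N = 2.67×10^6/3.5808 = 745648.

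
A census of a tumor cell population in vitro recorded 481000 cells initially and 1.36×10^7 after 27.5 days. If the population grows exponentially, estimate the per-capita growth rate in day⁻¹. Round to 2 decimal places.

0.12 per day

From N(t) = N₀·e^(rt): e^(r·27.5) = 1.36×10^7/481000 = 28.274.
r·27.5 = ln(28.274) = 3.342, so r = 3.342/27.5 = 0.12153.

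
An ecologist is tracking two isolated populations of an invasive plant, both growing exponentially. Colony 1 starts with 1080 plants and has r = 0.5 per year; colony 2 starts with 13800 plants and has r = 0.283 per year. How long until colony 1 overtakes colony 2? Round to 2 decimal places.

Set 1080·e^(0.5t) = 13800·e^(0.283t).
e^((0.5 − 0.283)t) = 13800/1080 → e^(0.217·t) = 12.778.
0.217·t = ln(12.778) = 2.5477, so t = 2.5477/0.217 = 11.741.

11.74 years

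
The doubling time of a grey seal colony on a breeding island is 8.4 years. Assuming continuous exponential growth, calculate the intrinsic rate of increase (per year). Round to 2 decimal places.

r = ln(2)/t_d = 0.6931/8.4 = 0.082518.

0.08 per year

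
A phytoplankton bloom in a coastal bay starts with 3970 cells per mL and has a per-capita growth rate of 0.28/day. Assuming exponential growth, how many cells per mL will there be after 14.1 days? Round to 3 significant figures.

206000 cells per mL

N(t) = N₀·e^(rt) = 3970 × e^(0.28×14.1) = 3970 × e^3.948.
e^3.948 ≈ 51.832, so N ≈ 3970 × 51.832 = 205771.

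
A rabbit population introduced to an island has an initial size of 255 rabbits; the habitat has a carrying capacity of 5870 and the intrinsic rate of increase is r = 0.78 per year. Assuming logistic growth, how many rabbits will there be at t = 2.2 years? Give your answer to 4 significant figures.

1184 rabbits

A = (K − N₀)/N₀ = (5870 − 255)/255 = 22.02.
N(t) = K/(1 + A·e^(−rt)) = 5870/(1 + 22.02×e^(−0.78×2.2)).
e^(−1.716) = 0.17978; denominator = 1 + 22.02×0.17978 = 4.9588.
N = 5870/4.9588 = 1183.76.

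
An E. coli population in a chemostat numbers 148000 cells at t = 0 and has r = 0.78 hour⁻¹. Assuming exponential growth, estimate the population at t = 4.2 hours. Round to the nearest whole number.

N(t) = N₀·e^(rt) = 148000 × e^(0.78×4.2) = 148000 × e^3.276.
e^3.276 ≈ 26.47, so N ≈ 148000 × 26.47 = 3.917513×10^6.

3917513 cells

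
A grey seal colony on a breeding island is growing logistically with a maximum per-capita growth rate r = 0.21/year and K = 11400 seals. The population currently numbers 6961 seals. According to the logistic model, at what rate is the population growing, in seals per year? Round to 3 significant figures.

569 seals per year

dN/dt = rN(1 − N/K) = 0.21 × 6961 × (1 − 6961/11400).
1 − 6961/11400 = 0.38939; dN/dt = 0.21 × 6961 × 0.38939 = 569.21.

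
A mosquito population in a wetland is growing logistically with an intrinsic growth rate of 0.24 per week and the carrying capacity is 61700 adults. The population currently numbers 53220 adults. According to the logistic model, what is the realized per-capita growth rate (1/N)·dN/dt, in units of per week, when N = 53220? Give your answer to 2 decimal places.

(1/N)·dN/dt = r(1 − N/K) = 0.24 × (1 − 53220/61700).
= 0.24 × 0.13744 = 0.032985.

0.03 per week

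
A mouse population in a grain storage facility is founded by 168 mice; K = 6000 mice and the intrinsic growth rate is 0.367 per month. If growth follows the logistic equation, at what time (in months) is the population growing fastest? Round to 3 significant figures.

9.67 months

Logistic growth is fastest at N = K/2 = 3000.
A = (K − N₀)/N₀ = 34.714. Set K/(1 + A·e^(−rt)) = K/2 → A·e^(−rt) = 1.
e^(−0.367t) = 1/34.714 = 0.0288066, so t = ln(34.714)/0.367 = 3.5472/0.367 = 9.6653.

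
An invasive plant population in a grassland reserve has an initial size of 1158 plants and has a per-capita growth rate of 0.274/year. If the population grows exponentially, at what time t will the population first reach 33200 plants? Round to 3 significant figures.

Set N₀·e^(rt) = 33200: e^(0.274·t) = 33200/1158 = 28.67.
0.274·t = ln(28.67) = 3.3559, so t = 3.3559/0.274 = 12.248.

12.2 years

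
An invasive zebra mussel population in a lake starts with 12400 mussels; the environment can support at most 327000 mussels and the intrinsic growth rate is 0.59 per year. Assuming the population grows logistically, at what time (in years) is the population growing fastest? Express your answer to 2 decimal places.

Logistic growth is fastest at N = K/2 = 163500.
A = (K − N₀)/N₀ = 25.371. Set K/(1 + A·e^(−rt)) = K/2 → A·e^(−rt) = 1.
e^(−0.59t) = 1/25.371 = 0.0394151, so t = ln(25.371)/0.59 = 3.2336/0.59 = 5.4807.

5.48 years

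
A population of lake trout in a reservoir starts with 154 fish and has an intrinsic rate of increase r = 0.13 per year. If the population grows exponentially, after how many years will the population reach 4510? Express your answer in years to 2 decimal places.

Set N₀·e^(rt) = 4510: e^(0.13·t) = 4510/154 = 29.286.
0.13·t = ln(29.286) = 3.3771, so t = 3.3771/0.13 = 25.978.

25.98 years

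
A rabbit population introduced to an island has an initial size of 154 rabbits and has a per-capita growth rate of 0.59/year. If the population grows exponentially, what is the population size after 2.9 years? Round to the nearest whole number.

852 rabbits

N(t) = N₀·e^(rt) = 154 × e^(0.59×2.9) = 154 × e^1.711.
e^1.711 ≈ 5.5345, so N ≈ 154 × 5.5345 = 852.312.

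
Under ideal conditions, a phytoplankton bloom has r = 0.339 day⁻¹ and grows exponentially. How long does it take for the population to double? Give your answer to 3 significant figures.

Doubling time t_d = ln(2)/r = 0.6931/0.339 = 2.0447.

2.04 days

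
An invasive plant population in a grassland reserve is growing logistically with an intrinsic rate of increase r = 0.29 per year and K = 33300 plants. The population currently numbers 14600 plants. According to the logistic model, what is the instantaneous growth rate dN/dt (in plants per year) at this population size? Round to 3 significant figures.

dN/dt = rN(1 − N/K) = 0.29 × 14600 × (1 − 14600/33300).
1 − 14600/33300 = 0.56156; dN/dt = 0.29 × 14600 × 0.56156 = 2377.7.

2380 plants per year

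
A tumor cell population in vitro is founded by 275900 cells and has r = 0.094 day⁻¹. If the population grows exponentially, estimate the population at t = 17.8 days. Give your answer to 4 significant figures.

N(t) = N₀·e^(rt) = 275900 × e^(0.094×17.8) = 275900 × e^1.673.
e^1.673 ≈ 5.3292, so N ≈ 275900 × 5.3292 = 1.470325×10^6.

1470000 cells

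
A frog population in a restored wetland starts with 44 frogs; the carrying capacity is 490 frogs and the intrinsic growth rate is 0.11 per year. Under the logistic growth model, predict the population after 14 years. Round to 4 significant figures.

154.4 frogs

A = (K − N₀)/N₀ = (490 − 44)/44 = 10.136.
N(t) = K/(1 + A·e^(−rt)) = 490/(1 + 10.136×e^(−0.11×14)).
e^(−1.54) = 0.21438; denominator = 1 + 10.136×0.21438 = 3.173.
N = 490/3.173 = 154.426.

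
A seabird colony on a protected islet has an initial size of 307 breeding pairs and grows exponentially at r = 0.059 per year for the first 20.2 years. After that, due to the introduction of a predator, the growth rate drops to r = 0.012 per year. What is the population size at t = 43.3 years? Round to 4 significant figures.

1334 breeding pairs

Phase 1: N(20.2) = 307·e^(0.059×20.2) = 307·e^1.192 = 1010.95.
Phase 2 runs for 43.3 − 20.2 = 23.1 years at r = 0.012.
N(43.3) = 1010.95·e^(0.012×23.1) = 1010.95·e^0.2772 = 1333.88.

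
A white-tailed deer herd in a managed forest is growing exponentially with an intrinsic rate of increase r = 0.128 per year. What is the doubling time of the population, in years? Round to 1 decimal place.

5.4 years

Doubling time t_d = ln(2)/r = 0.6931/0.128 = 5.4152.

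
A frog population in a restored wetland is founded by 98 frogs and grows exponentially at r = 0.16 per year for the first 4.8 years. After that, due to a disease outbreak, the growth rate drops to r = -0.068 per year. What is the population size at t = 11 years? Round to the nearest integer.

139 frogs

Phase 1: N(4.8) = 98·e^(0.16×4.8) = 98·e^0.768 = 211.234.
Phase 2 runs for 11 − 4.8 = 6.2 years at r = -0.068.
N(11) = 211.234·e^(-0.068×6.2) = 211.234·e^-0.4216 = 138.569.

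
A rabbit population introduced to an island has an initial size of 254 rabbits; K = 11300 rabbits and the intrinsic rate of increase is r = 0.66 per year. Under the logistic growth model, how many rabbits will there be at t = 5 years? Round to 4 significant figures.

A = (K − N₀)/N₀ = (11300 − 254)/254 = 43.488.
N(t) = K/(1 + A·e^(−rt)) = 11300/(1 + 43.488×e^(−0.66×5)).
e^(−3.3) = 0.036883; denominator = 1 + 43.488×0.036883 = 2.604.
N = 11300/2.604 = 4339.51.

4340 rabbits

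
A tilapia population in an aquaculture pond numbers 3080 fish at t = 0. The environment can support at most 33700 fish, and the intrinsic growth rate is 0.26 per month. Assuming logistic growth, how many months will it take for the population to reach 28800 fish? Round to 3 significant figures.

A = (K − N₀)/N₀ = (33700 − 3080)/3080 = 9.9416.
Solve 33700/(1 + 9.9416·e^(−0.26t)) = 28800: 1 + 9.9416·e^(−0.26t) = 1.1701, so e^(−0.26t) = 0.0171139.
−0.26·t = ln(0.0171139) = -4.0679, so t = 4.0679/0.26 = 15.646.

15.6 months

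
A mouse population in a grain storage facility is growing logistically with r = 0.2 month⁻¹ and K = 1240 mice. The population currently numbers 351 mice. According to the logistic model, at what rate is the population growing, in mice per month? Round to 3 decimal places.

dN/dt = rN(1 − N/K) = 0.2 × 351 × (1 − 351/1240).
1 − 351/1240 = 0.71694; dN/dt = 0.2 × 351 × 0.71694 = 50.329.

50.329 mice per month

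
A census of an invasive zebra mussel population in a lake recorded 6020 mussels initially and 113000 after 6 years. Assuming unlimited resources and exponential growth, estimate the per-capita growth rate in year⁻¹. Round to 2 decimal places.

From N(t) = N₀·e^(rt): e^(r·6) = 113000/6020 = 18.771.
r·6 = ln(18.771) = 2.9323, so r = 2.9323/6 = 0.48872.

0.49 per year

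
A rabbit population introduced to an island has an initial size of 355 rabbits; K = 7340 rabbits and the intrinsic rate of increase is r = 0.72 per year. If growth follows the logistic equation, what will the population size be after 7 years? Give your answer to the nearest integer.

A = (K − N₀)/N₀ = (7340 − 355)/355 = 19.676.
N(t) = K/(1 + A·e^(−rt)) = 7340/(1 + 19.676×e^(−0.72×7)).
e^(−5.04) = 0.0064737; denominator = 1 + 19.676×0.0064737 = 1.1274.
N = 7340/1.1274 = 6510.68.

6511 rabbits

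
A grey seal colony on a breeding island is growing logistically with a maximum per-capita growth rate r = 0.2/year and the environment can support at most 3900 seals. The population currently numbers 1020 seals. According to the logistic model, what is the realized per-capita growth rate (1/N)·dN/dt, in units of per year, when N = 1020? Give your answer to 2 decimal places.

0.15 per year

(1/N)·dN/dt = r(1 − N/K) = 0.2 × (1 − 1020/3900).
= 0.2 × 0.73846 = 0.14769.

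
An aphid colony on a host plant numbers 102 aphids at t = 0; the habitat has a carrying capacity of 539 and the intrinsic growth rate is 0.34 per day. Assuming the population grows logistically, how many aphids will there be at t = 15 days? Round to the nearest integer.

A = (K − N₀)/N₀ = (539 − 102)/102 = 4.2843.
N(t) = K/(1 + A·e^(−rt)) = 539/(1 + 4.2843×e^(−0.34×15)).
e^(−5.1) = 0.0060967; denominator = 1 + 4.2843×0.0060967 = 1.0261.
N = 539/1.0261 = 525.28.

525 aphids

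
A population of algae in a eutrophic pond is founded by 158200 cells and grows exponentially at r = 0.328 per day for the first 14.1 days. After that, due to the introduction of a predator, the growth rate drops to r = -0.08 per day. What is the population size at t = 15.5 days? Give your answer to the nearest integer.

Phase 1: N(14.1) = 158200·e^(0.328×14.1) = 158200·e^4.625 = 1.613361×10^7.
Phase 2 runs for 15.5 − 14.1 = 1.4 days at r = -0.08.
N(15.5) = 1.613361×10^7·e^(-0.08×1.4) = 1.613361×10^7·e^-0.112 = 1.442416×10^7.

14424163 cells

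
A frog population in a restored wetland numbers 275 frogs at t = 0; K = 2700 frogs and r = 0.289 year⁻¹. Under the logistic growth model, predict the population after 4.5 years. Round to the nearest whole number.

794 frogs

A = (K − N₀)/N₀ = (2700 − 275)/275 = 8.8182.
N(t) = K/(1 + A·e^(−rt)) = 2700/(1 + 8.8182×e^(−0.289×4.5)).
e^(−1.3) = 0.2724; denominator = 1 + 8.8182×0.2724 = 3.402.
N = 2700/3.402 = 793.643.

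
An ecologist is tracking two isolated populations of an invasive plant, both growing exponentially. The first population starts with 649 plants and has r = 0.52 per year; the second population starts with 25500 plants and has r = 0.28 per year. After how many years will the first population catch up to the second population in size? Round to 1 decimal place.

Set 649·e^(0.52t) = 25500·e^(0.28t).
e^((0.52 − 0.28)t) = 25500/649 → e^(0.24·t) = 39.291.
0.24·t = ln(39.291) = 3.671, so t = 3.671/0.24 = 15.296.

15.3 years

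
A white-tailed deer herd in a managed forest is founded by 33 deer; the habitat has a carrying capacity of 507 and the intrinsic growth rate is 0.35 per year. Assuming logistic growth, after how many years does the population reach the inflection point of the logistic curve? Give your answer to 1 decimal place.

7.6 years

Logistic growth is fastest at N = K/2 = 253.5.
A = (K − N₀)/N₀ = 14.364. Set K/(1 + A·e^(−rt)) = K/2 → A·e^(−rt) = 1.
e^(−0.35t) = 1/14.364 = 0.0696203, so t = ln(14.364)/0.35 = 2.6647/0.35 = 7.6134.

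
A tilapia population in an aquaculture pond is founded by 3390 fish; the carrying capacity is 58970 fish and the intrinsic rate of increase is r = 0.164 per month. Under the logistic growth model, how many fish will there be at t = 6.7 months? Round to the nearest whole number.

A = (K − N₀)/N₀ = (58970 − 3390)/3390 = 16.395.
N(t) = K/(1 + A·e^(−rt)) = 58970/(1 + 16.395×e^(−0.164×6.7)).
e^(−1.099) = 0.33327; denominator = 1 + 16.395×0.33327 = 6.4641.
N = 58970/6.4641 = 9122.74.

9123 fish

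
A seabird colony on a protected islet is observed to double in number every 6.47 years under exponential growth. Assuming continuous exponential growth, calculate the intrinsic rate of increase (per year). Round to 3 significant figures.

0.107 per year

r = ln(2)/t_d = 0.6931/6.47 = 0.10713.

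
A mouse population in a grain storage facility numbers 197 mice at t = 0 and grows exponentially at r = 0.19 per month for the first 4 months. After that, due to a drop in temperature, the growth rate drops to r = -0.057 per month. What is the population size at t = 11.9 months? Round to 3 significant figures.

Phase 1: N(4) = 197·e^(0.19×4) = 197·e^0.76 = 421.24.
Phase 2 runs for 11.9 − 4 = 7.9 months at r = -0.057.
N(11.9) = 421.24·e^(-0.057×7.9) = 421.24·e^-0.4503 = 268.514.

269 mice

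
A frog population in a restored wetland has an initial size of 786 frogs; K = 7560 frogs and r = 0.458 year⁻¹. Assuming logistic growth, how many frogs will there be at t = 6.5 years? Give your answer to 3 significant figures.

5250 frogs

A = (K − N₀)/N₀ = (7560 − 786)/786 = 8.6183.
N(t) = K/(1 + A·e^(−rt)) = 7560/(1 + 8.6183×e^(−0.458×6.5)).
e^(−2.977) = 0.050945; denominator = 1 + 8.6183×0.050945 = 1.4391.
N = 7560/1.4391 = 5253.41.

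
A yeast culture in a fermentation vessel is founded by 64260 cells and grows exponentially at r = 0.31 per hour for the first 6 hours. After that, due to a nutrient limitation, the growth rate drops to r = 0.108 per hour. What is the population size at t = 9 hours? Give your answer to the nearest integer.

570742 cells

Phase 1: N(6) = 64260·e^(0.31×6) = 64260·e^1.86 = 412789.
Phase 2 runs for 9 − 6 = 3 hours at r = 0.108.
N(9) = 412789·e^(0.108×3) = 412789·e^0.324 = 570742.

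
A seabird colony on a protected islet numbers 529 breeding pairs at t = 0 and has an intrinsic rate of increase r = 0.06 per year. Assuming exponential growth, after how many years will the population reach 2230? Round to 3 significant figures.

24.0 years

Set N₀·e^(rt) = 2230: e^(0.06·t) = 2230/529 = 4.2155.
0.06·t = ln(4.2155) = 1.4388, so t = 1.4388/0.06 = 23.979.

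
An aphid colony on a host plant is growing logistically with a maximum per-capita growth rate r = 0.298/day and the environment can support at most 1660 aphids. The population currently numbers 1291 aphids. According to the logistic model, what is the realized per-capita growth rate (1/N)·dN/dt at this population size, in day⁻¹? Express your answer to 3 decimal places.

(1/N)·dN/dt = r(1 − N/K) = 0.298 × (1 − 1291/1660).
= 0.298 × 0.22229 = 0.066242.

0.066 per day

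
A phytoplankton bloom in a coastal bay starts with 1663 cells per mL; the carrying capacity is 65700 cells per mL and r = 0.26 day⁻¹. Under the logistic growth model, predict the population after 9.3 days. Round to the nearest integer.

14828 cells per mL

A = (K − N₀)/N₀ = (65700 − 1663)/1663 = 38.507.
N(t) = K/(1 + A·e^(−rt)) = 65700/(1 + 38.507×e^(−0.26×9.3)).
e^(−2.418) = 0.0891; denominator = 1 + 38.507×0.0891 = 4.431.
N = 65700/4.431 = 14827.5.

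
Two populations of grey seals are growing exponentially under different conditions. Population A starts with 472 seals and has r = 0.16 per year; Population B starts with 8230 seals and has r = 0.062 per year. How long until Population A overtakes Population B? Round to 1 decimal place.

29.2 years

Set 472·e^(0.16t) = 8230·e^(0.062t).
e^((0.16 − 0.062)t) = 8230/472 → e^(0.098·t) = 17.436.
0.098·t = ln(17.436) = 2.8586, so t = 2.8586/0.098 = 29.169.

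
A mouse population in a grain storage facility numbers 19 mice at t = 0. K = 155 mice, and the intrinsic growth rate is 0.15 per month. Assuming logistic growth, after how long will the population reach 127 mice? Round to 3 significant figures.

23.2 months

A = (K − N₀)/N₀ = (155 − 19)/19 = 7.1579.
Solve 155/(1 + 7.1579·e^(−0.15t)) = 127: 1 + 7.1579·e^(−0.15t) = 1.2205, so e^(−0.15t) = 0.0308013.
−0.15·t = ln(0.0308013) = -3.4802, so t = 3.4802/0.15 = 23.201.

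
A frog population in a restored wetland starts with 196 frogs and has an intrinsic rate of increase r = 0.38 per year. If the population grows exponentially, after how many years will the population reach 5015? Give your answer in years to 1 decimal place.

8.5 years

Set N₀·e^(rt) = 5015: e^(0.38·t) = 5015/196 = 25.587.
0.38·t = ln(25.587) = 3.2421, so t = 3.2421/0.38 = 8.5318.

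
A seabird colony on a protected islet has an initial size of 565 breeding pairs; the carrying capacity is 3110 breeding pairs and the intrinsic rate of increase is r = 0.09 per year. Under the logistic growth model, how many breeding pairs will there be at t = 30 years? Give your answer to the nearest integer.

2387 breeding pairs

A = (K − N₀)/N₀ = (3110 − 565)/565 = 4.5044.
N(t) = K/(1 + A·e^(−rt)) = 3110/(1 + 4.5044×e^(−0.09×30)).
e^(−2.7) = 0.067206; denominator = 1 + 4.5044×0.067206 = 1.3027.
N = 3110/1.3027 = 2387.31.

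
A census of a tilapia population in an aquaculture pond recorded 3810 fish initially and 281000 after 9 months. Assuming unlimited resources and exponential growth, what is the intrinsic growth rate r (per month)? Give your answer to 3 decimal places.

0.478 per month

From N(t) = N₀·e^(rt): e^(r·9) = 281000/3810 = 73.753.
r·9 = ln(73.753) = 4.3007, so r = 4.3007/9 = 0.47786.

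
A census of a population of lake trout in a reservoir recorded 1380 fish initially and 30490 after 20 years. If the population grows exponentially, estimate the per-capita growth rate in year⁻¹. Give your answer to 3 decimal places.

From N(t) = N₀·e^(rt): e^(r·20) = 30490/1380 = 22.094.
r·20 = ln(22.094) = 3.0953, so r = 3.0953/20 = 0.15477.

0.155 per year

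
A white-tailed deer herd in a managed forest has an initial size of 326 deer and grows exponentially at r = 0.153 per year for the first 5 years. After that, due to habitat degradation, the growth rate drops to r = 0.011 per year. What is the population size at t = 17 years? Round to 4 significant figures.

799.4 deer

Phase 1: N(5) = 326·e^(0.153×5) = 326·e^0.765 = 700.572.
Phase 2 runs for 17 − 5 = 12 years at r = 0.011.
N(17) = 700.572·e^(0.011×12) = 700.572·e^0.132 = 799.429.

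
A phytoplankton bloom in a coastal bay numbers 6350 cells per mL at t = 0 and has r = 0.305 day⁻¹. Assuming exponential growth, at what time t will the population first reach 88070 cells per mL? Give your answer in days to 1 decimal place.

Set N₀·e^(rt) = 88070: e^(0.305·t) = 88070/6350 = 13.869.
0.305·t = ln(13.869) = 2.6297, so t = 2.6297/0.305 = 8.6219.

8.6 days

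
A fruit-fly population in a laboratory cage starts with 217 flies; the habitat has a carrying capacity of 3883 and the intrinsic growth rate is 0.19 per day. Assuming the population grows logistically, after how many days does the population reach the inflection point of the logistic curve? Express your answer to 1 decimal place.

Logistic growth is fastest at N = K/2 = 1941.5.
A = (K − N₀)/N₀ = 16.894. Set K/(1 + A·e^(−rt)) = K/2 → A·e^(−rt) = 1.
e^(−0.19t) = 1/16.894 = 0.0591926, so t = ln(16.894)/0.19 = 2.827/0.19 = 14.879.

14.9 days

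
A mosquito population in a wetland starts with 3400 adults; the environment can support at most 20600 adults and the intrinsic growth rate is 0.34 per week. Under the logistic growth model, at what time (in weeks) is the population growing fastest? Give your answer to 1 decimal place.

4.8 weeks

Logistic growth is fastest at N = K/2 = 10300.
A = (K − N₀)/N₀ = 5.0588. Set K/(1 + A·e^(−rt)) = K/2 → A·e^(−rt) = 1.
e^(−0.34t) = 1/5.0588 = 0.197674, so t = ln(5.0588)/0.34 = 1.6211/0.34 = 4.768.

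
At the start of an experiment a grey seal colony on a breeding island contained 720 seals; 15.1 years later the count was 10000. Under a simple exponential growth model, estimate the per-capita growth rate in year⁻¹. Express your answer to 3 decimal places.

From N(t) = N₀·e^(rt): e^(r·15.1) = 10000/720 = 13.889.
r·15.1 = ln(13.889) = 2.6311, so r = 2.6311/15.1 = 0.17424.

0.174 per year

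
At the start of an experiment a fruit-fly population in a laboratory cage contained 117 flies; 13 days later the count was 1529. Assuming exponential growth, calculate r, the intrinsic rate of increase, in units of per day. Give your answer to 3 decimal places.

From N(t) = N₀·e^(rt): e^(r·13) = 1529/117 = 13.068.
r·13 = ln(13.068) = 2.5702, so r = 2.5702/13 = 0.19771.

0.198 per day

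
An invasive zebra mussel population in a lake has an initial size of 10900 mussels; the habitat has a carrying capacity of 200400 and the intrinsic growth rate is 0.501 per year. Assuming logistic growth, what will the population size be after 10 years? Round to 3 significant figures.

180000 mussels

A = (K − N₀)/N₀ = (200400 − 10900)/10900 = 17.385.
N(t) = K/(1 + A·e^(−rt)) = 200400/(1 + 17.385×e^(−0.501×10)).
e^(−5.01) = 0.0066709; denominator = 1 + 17.385×0.0066709 = 1.116.
N = 200400/1.116 = 179574.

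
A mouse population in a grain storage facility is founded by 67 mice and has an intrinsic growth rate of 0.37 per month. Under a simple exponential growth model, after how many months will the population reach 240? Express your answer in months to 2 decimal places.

Set N₀·e^(rt) = 240: e^(0.37·t) = 240/67 = 3.5821.
0.37·t = ln(3.5821) = 1.2759, so t = 1.2759/0.37 = 3.4485.

3.45 months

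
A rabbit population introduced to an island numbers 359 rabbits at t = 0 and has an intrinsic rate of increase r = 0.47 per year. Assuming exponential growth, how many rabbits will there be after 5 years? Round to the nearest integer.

3764 rabbits

N(t) = N₀·e^(rt) = 359 × e^(0.47×5) = 359 × e^2.35.
e^2.35 ≈ 10.486, so N ≈ 359 × 10.486 = 3764.32.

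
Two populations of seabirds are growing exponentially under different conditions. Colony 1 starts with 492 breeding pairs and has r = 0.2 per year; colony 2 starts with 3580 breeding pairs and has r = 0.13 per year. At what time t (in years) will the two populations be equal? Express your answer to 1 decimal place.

28.4 years

Set 492·e^(0.2t) = 3580·e^(0.13t).
e^((0.2 − 0.13)t) = 3580/492 → e^(0.07·t) = 7.2764.
0.07·t = ln(7.2764) = 1.9846, so t = 1.9846/0.07 = 28.352.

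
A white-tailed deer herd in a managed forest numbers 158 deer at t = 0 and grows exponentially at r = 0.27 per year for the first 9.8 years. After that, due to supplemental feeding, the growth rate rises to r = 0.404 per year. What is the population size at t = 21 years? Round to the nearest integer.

205540 deer

Phase 1: N(9.8) = 158·e^(0.27×9.8) = 158·e^2.646 = 2227.41.
Phase 2 runs for 21 − 9.8 = 11.2 years at r = 0.404.
N(21) = 2227.41·e^(0.404×11.2) = 2227.41·e^4.525 = 205540.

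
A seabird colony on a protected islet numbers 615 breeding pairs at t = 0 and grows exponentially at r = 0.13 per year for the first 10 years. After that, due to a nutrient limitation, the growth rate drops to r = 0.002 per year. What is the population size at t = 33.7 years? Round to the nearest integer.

2366 breeding pairs

Phase 1: N(10) = 615·e^(0.13×10) = 615·e^1.3 = 2256.62.
Phase 2 runs for 33.7 − 10 = 23.7 years at r = 0.002.
N(33.7) = 2256.62·e^(0.002×23.7) = 2256.62·e^0.0474 = 2366.16.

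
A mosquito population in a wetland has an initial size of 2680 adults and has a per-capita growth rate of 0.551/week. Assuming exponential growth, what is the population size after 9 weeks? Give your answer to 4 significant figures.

381800 adults

N(t) = N₀·e^(rt) = 2680 × e^(0.551×9) = 2680 × e^4.959.
e^4.959 ≈ 142.45, so N ≈ 2680 × 142.45 = 381769.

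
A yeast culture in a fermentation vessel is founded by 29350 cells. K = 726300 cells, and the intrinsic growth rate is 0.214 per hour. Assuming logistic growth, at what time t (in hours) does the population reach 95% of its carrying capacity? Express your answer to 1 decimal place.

A = (K − N₀)/N₀ = (726300 − 29350)/29350 = 23.746.
Solve 726300/(1 + 23.746·e^(−0.214t)) = 689985: 1 + 23.746·e^(−0.214t) = 1.0526, so e^(−0.214t) = 0.00221642.
−0.214·t = ln(0.00221642) = -6.1119, so t = 6.1119/0.214 = 28.56.

28.6 hours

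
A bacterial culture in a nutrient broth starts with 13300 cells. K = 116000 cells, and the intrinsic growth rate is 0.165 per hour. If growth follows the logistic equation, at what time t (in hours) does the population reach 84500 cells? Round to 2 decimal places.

18.37 hours

A = (K − N₀)/N₀ = (116000 − 13300)/13300 = 7.7218.
Solve 116000/(1 + 7.7218·e^(−0.165t)) = 84500: 1 + 7.7218·e^(−0.165t) = 1.3728, so e^(−0.165t) = 0.0482764.
−0.165·t = ln(0.0482764) = -3.0308, so t = 3.0308/0.165 = 18.369.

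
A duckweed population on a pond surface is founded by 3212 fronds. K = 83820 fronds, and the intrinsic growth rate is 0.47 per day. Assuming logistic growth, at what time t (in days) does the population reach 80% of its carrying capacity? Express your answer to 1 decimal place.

A = (K − N₀)/N₀ = (83820 − 3212)/3212 = 25.096.
Solve 83820/(1 + 25.096·e^(−0.47t)) = 67056: 1 + 25.096·e^(−0.47t) = 1.25, so e^(−0.47t) = 0.00996179.
−0.47·t = ln(0.00996179) = -4.609, so t = 4.609/0.47 = 9.8064.

9.8 days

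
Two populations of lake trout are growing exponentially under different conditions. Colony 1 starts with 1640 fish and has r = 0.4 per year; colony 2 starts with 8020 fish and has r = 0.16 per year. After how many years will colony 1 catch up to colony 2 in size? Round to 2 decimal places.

6.61 years

Set 1640·e^(0.4t) = 8020·e^(0.16t).
e^((0.4 − 0.16)t) = 8020/1640 → e^(0.24·t) = 4.8902.
0.24·t = ln(4.8902) = 1.5872, so t = 1.5872/0.24 = 6.6135.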